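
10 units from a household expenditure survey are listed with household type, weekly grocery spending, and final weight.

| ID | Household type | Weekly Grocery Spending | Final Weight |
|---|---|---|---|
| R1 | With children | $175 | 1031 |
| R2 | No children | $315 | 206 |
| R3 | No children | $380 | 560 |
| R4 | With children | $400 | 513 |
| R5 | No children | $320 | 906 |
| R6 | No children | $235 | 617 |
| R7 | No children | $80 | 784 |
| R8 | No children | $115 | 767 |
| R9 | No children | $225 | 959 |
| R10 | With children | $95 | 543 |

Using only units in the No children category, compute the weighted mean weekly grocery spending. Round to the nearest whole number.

No children rows: R2, R3, R5, R6, R7, R8, R9
Weighted sum = 315×206 + 380×560 + 320×906 + 235×617 + 80×784 + 115×767 + 225×959
  = 64890 + 212800 + 289920 + 144995 + 62720 + 88205 + 215775 = 1079305
Sum of weights = 206 + 560 + 906 + 617 + 784 + 767 + 959 = 4799
Weighted mean = 1079305 / 4799 = 224.90206

225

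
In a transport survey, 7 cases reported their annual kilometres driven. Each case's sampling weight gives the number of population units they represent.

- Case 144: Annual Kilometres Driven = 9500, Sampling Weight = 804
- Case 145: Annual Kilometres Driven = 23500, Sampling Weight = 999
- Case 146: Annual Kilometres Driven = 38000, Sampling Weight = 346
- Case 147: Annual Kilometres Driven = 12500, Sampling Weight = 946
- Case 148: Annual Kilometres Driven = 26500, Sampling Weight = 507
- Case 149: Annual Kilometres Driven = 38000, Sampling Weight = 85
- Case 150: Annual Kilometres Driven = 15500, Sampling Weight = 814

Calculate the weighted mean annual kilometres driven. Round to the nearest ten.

Weighted sum = 9500×804 + 23500×999 + 38000×346 + 12500×946 + 26500×507 + 38000×85 + 15500×814
  = 85370000
Sum of weights = 804 + 999 + 346 + 946 + 507 + 85 + 814 = 4501
Weighted mean = 85370000 / 4501 = 18966.896

18970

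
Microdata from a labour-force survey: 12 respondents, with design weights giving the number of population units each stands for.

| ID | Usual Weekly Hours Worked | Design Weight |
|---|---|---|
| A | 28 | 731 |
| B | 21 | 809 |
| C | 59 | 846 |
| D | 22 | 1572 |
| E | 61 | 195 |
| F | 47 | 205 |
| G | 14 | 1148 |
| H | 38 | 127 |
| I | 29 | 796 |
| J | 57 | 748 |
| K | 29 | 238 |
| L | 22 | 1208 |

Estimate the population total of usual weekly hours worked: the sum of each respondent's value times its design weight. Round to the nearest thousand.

264000

Weighted total = 28×731 + 21×809 + 59×846 + 22×1572 + 61×195 + 47×205 + 14×1148 + 38×127 + 29×796 + 57×748 + 29×238 + 22×1208
  = 20468 + 16989 + 49914 + 34584 + 11895 + 9635 + 16072 + 4826 + 23084 + 42636 + 6902 + 26576 = 263581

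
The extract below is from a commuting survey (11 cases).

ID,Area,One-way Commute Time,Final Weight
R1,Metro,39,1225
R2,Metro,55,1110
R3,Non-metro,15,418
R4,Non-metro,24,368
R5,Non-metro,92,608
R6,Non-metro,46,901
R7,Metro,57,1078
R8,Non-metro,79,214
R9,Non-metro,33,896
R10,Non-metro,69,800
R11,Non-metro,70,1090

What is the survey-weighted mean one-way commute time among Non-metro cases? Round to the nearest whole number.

55

Non-metro rows: R3, R4, R5, R6, R8, R9, R10, R11
Weighted sum = 15×418 + 24×368 + 92×608 + 46×901 + 79×214 + 33×896 + 69×800 + 70×1090
  = 290458
Sum of weights = 418 + 368 + 608 + 901 + 214 + 896 + 800 + 1090 = 5295
Weighted mean = 290458 / 5295 = 54.855146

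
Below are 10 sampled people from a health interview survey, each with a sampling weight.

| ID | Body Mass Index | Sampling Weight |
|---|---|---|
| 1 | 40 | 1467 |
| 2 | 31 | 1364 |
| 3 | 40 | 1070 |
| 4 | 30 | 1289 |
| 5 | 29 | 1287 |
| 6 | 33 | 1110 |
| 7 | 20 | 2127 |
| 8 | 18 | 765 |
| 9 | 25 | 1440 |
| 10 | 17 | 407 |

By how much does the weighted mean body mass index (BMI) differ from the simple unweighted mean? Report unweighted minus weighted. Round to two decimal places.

Unweighted sum = 40 + 31 + 40 + 30 + 29 + 33 + 20 + 18 + 25 + 17 = 283
Unweighted mean = 283 / 10 = 28.3
Weighted sum = 40×1467 + 31×1364 + 40×1070 + 30×1289 + 29×1287 + 33×1110 + 20×2127 + 18×765 + 25×1440 + 17×407
  = 58680 + 42284 + 42800 + 38670 + 37323 + 36630 + 42540 + 13770 + 36000 + 6919 = 355616
Sum of weights = 1467 + 1364 + 1070 + 1289 + 1287 + 1110 + 2127 + 765 + 1440 + 407 = 12326
Weighted mean = 355616 / 12326 = 28.850884
Difference (unweighted minus weighted) = -0.55088431

-0.55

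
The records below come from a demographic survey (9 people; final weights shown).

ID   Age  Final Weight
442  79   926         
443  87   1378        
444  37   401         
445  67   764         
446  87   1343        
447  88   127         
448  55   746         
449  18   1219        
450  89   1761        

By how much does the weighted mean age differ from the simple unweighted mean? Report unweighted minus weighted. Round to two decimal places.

Unweighted sum = 79 + 87 + 37 + 67 + 87 + 88 + 55 + 18 + 89 = 607
Unweighted mean = 607 / 9 = 67.444444
Weighted sum = 79×926 + 87×1378 + 37×401 + 67×764 + 87×1343 + 88×127 + 55×746 + 18×1219 + 89×1761
  = 606783
Sum of weights = 926 + 1378 + 401 + 764 + 1343 + 127 + 746 + 1219 + 1761 = 8665
Weighted mean = 606783 / 8665 = 70.02689
Difference (unweighted minus weighted) = -2.5824453

-2.58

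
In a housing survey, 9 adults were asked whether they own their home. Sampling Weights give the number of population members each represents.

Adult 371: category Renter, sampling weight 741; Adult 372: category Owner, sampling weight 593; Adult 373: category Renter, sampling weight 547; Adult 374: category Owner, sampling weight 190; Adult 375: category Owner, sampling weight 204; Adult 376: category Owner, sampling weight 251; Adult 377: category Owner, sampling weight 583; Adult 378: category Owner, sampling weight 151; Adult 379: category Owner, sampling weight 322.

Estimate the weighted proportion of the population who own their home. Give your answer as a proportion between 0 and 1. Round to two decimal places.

0.64

Sum of weights for 'Owner' = 593 + 190 + 204 + 251 + 583 + 151 + 322 = 2294
Total weight = 3582
Weighted proportion = 2294 / 3582 = 0.64042434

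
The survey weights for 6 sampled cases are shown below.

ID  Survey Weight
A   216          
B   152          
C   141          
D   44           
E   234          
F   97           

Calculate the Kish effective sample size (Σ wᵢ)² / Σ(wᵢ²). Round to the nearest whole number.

Σ wᵢ = 216 + 152 + 141 + 44 + 234 + 97 = 884
Σ wᵢ² = 46656 + 23104 + 19881 + 1936 + 54756 + 9409 = 155742
n_eff = 884² / 155742 = 781456 / 155742 = 5.0176317

5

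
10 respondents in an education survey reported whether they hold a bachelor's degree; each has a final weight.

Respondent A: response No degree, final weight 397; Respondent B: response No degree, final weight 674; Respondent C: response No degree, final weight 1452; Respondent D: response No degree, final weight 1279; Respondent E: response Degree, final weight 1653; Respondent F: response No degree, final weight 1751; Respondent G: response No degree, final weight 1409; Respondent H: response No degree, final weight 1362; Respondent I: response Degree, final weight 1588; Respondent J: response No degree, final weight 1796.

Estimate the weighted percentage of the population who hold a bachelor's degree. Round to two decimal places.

24.26

Sum of weights for 'Degree' = 1653 + 1588 = 3241
Total weight = 397 + 674 + 1452 + 1279 + 1653 + 1751 + 1409 + 1362 + 1588 + 1796 = 13361
Weighted proportion = 3241 / 13361 = 0.24257166 → 24.257166%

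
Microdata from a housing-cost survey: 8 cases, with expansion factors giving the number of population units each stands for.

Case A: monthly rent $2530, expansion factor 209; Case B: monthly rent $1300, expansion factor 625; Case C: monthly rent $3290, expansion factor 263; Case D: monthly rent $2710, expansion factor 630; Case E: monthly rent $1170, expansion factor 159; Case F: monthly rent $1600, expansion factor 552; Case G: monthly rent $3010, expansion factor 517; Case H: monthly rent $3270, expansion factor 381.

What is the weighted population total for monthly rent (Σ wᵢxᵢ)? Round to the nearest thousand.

Weighted total = 2530×209 + 1300×625 + 3290×263 + 2710×630 + 1170×159 + 1600×552 + 3010×517 + 3270×381
  = 7785110

7785000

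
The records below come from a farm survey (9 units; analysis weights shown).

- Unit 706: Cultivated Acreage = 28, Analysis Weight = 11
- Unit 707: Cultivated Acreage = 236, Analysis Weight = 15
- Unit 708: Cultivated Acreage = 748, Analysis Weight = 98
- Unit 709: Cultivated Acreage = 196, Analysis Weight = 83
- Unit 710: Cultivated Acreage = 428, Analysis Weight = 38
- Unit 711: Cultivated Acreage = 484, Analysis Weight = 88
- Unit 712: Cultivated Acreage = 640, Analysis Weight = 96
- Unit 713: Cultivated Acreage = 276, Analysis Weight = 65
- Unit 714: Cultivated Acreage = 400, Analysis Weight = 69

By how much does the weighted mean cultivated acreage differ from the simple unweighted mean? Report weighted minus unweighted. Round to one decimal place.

Unweighted sum = 28 + 236 + 748 + 196 + 428 + 484 + 640 + 276 + 400 = 3436
Unweighted mean = 3436 / 9 = 381.77778
Weighted sum = 28×11 + 236×15 + 748×98 + 196×83 + 428×38 + 484×88 + 640×96 + 276×65 + 400×69
  = 308 + 3540 + 73304 + 16268 + 16264 + 42592 + 61440 + 17940 + 27600 = 259256
Sum of weights = 11 + 15 + 98 + 83 + 38 + 88 + 96 + 65 + 69 = 563
Weighted mean = 259256 / 563 = 460.49023
Difference (weighted minus unweighted) = 78.712453

78.7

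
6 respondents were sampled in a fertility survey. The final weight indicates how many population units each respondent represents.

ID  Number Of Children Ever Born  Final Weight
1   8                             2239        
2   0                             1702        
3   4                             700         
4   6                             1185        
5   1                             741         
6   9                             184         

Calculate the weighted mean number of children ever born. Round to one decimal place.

4.5

Weighted sum = 8×2239 + 0×1702 + 4×700 + 6×1185 + 1×741 + 9×184
  = 30219
Sum of weights = 2239 + 1702 + 700 + 1185 + 741 + 184 = 6751
Weighted mean = 30219 / 6751 = 4.4762257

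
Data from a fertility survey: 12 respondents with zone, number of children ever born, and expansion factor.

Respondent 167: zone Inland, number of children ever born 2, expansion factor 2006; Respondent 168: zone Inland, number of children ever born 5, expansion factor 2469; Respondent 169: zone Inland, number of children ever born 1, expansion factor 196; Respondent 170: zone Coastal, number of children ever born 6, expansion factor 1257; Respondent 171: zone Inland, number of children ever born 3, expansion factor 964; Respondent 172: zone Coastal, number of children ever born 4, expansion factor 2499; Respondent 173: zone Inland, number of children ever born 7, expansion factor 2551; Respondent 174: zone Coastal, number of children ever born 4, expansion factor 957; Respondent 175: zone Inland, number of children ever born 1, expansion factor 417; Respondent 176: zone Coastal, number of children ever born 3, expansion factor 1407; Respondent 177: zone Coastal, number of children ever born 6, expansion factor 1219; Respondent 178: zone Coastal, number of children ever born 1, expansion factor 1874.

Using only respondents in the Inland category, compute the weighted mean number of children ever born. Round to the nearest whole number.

Inland rows: 167, 168, 169, 171, 173, 175
Weighted sum = 2×2006 + 5×2469 + 1×196 + 3×964 + 7×2551 + 1×417
  = 4012 + 12345 + 196 + 2892 + 17857 + 417 = 37719
Sum of weights = 2006 + 2469 + 196 + 964 + 2551 + 417 = 8603
Weighted mean = 37719 / 8603 = 4.3844008

4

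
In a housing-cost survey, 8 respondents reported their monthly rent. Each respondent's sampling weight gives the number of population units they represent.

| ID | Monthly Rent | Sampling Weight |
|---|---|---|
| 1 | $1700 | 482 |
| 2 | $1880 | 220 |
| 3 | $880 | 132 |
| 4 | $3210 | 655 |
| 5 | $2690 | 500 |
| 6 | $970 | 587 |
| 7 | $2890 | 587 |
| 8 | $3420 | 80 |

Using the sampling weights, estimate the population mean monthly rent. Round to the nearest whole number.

2262

Weighted sum = 7336130
Sum of weights = 482 + 220 + 132 + 655 + 500 + 587 + 587 + 80 = 3243
Weighted mean = 7336130 / 3243 = 2262.1431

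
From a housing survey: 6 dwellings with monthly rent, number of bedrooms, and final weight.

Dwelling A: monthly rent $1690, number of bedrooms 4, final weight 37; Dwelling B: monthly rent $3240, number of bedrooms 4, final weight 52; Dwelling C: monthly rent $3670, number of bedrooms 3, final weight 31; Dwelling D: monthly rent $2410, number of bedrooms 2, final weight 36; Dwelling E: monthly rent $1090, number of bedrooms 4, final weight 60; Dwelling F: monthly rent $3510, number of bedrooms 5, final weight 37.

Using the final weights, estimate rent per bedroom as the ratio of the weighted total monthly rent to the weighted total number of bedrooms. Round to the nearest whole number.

663

Σ wᵢ·y = 1690×37 + 3240×52 + 3670×31 + 2410×36 + 1090×60 + 3510×37
  = 626810
Σ wᵢ·x = 4×37 + 4×52 + 3×31 + 2×36 + 4×60 + 5×37
  = 148 + 208 + 93 + 72 + 240 + 185 = 946
Ratio = 626810 / 946 = 662.58985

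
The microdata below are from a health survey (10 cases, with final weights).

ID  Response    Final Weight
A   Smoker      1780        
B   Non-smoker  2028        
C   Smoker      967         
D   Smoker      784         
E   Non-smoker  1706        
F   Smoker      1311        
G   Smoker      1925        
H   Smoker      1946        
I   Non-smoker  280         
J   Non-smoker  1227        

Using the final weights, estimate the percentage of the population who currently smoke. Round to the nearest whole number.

62

Sum of weights for 'Smoker' = 1780 + 967 + 784 + 1311 + 1925 + 1946 = 8713
Total weight = 1780 + 2028 + 967 + 784 + 1706 + 1311 + 1925 + 1946 + 280 + 1227 = 13954
Weighted proportion = 8713 / 13954 = 0.62440877 → 62.440877%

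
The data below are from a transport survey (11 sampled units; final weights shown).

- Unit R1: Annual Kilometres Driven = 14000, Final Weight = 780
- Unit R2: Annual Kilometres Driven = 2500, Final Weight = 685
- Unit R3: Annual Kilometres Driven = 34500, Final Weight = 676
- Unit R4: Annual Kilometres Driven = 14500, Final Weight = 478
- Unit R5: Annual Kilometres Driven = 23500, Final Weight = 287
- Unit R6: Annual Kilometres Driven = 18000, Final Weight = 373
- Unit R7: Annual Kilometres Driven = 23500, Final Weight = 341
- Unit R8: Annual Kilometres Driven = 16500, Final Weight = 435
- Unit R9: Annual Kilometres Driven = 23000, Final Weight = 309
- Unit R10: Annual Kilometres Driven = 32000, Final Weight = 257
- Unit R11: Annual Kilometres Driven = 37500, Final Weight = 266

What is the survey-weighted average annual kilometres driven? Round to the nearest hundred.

Weighted sum = 14000×780 + 2500×685 + 34500×676 + 14500×478 + 23500×287 + 18000×373 + 23500×341 + 16500×435 + 23000×309 + 32000×257 + 37500×266
  = 96841000
Sum of weights = 780 + 685 + 676 + 478 + 287 + 373 + 341 + 435 + 309 + 257 + 266 = 4887
Weighted mean = 96841000 / 4887 = 19816.043

19800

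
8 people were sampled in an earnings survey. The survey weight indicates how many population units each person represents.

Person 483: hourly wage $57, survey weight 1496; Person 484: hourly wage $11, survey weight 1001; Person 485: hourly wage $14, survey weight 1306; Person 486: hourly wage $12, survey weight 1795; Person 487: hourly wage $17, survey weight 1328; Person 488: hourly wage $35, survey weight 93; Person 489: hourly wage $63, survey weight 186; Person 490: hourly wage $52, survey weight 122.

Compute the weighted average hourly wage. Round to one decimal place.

24.6

Weighted sum = 57×1496 + 11×1001 + 14×1306 + 12×1795 + 17×1328 + 35×93 + 63×186 + 52×122
  = 180000
Sum of weights = 1496 + 1001 + 1306 + 1795 + 1328 + 93 + 186 + 122 = 7327
Weighted mean = 180000 / 7327 = 24.566671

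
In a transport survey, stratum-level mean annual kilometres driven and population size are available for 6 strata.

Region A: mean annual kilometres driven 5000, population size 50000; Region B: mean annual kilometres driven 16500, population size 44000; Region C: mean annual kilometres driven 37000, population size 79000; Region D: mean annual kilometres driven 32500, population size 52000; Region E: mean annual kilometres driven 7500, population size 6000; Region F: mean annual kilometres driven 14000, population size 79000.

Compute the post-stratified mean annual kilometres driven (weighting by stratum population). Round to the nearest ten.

21740

Σ Nₕ·x̄ₕ = 5000×50000 + 16500×44000 + 37000×79000 + 32500×52000 + 7500×6000 + 14000×79000
  = 6740000000
Σ Nₕ = 50000 + 44000 + 79000 + 52000 + 6000 + 79000 = 310000
Overall mean = 6740000000 / 310000 = 21741.935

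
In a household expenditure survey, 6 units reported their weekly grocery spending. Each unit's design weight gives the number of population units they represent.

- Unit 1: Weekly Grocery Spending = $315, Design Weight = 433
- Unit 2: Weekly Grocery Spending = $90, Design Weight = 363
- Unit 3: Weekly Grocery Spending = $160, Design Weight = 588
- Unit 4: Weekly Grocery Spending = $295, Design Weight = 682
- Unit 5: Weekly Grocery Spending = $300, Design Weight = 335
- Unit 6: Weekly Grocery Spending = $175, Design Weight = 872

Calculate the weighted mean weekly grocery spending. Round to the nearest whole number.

219

Weighted sum = 315×433 + 90×363 + 160×588 + 295×682 + 300×335 + 175×872
  = 717435
Sum of weights = 3273
Weighted mean = 717435 / 3273 = 219.19798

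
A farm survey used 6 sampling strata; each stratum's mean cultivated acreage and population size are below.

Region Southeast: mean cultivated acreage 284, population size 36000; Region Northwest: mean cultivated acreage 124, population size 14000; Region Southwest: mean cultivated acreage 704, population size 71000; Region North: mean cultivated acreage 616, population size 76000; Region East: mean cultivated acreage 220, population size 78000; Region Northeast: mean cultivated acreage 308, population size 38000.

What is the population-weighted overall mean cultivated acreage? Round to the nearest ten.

Σ Nₕ·x̄ₕ = 284×36000 + 124×14000 + 704×71000 + 616×76000 + 220×78000 + 308×38000
  = 10224000 + 1736000 + 49984000 + 46816000 + 17160000 + 11704000 = 137624000
Σ Nₕ = 36000 + 14000 + 71000 + 76000 + 78000 + 38000 = 313000
Overall mean = 137624000 / 313000 = 439.69329

440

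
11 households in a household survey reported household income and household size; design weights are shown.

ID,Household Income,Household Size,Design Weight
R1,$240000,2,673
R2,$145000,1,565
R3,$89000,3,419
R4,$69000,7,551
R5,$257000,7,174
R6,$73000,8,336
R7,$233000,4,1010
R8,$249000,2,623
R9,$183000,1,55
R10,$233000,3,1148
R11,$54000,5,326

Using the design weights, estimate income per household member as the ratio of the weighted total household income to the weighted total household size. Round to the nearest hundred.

50300

Σ wᵢ·y = 240000×673 + 145000×565 + 89000×419 + 69000×551 + 257000×174 + 73000×336 + 233000×1010 + 249000×623 + 183000×55 + 233000×1148 + 54000×326
  = 161520000 + 81925000 + 37291000 + 38019000 + 44718000 + 24528000 + 235330000 + 155127000 + 10065000 + 267484000 + 17604000 = 1073611000
Σ wᵢ·x = 2×673 + 1×565 + 3×419 + 7×551 + 7×174 + 8×336 + 4×1010 + 2×623 + 1×55 + 3×1148 + 5×326
  = 21346
Ratio = 1073611000 / 21346 = 50295.653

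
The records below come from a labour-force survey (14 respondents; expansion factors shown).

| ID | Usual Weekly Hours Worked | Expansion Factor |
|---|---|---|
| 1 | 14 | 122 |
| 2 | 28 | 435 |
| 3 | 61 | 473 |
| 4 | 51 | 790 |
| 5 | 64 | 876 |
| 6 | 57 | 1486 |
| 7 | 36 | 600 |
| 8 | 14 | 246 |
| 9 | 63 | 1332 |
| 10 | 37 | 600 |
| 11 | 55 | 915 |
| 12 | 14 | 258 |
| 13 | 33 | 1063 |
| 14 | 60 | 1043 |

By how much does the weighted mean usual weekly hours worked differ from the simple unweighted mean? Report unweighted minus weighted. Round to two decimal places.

-7.54

Unweighted sum = 587
Unweighted mean = 587 / 14 = 41.928571
Weighted sum = 506553
Sum of weights = 10239
Weighted mean = 506553 / 10239 = 49.472898
Difference (unweighted minus weighted) = -7.5443263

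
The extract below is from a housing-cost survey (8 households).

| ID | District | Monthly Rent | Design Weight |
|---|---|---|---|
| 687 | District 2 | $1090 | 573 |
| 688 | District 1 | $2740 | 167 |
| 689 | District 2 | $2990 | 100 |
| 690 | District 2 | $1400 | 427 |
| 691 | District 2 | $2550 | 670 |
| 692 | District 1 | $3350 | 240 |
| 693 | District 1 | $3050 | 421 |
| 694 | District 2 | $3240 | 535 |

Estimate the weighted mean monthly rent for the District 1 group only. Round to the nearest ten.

District 1 rows: 688, 692, 693
Weighted sum = 2545630
Sum of weights = 167 + 240 + 421 = 828
Weighted mean = 2545630 / 828 = 3074.4324

3070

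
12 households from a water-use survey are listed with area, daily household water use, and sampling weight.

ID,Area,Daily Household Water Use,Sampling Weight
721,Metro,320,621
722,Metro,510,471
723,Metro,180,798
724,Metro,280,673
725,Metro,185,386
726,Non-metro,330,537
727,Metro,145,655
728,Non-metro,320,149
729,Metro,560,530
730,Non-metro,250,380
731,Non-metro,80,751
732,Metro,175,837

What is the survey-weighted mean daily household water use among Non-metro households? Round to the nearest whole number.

209

Non-metro rows: 726, 728, 730, 731
Weighted sum = 330×537 + 320×149 + 250×380 + 80×751
  = 379970
Sum of weights = 537 + 149 + 380 + 751 = 1817
Weighted mean = 379970 / 1817 = 209.11943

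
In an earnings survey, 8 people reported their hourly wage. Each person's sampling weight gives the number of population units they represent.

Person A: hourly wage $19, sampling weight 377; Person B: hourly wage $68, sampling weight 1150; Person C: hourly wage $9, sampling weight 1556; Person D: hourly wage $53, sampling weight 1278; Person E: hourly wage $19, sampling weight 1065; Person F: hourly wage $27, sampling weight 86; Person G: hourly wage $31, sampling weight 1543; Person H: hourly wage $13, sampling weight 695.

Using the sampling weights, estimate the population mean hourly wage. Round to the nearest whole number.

32

Weighted sum = 19×377 + 68×1150 + 9×1556 + 53×1278 + 19×1065 + 27×86 + 31×1543 + 13×695
  = 7163 + 78200 + 14004 + 67734 + 20235 + 2322 + 47833 + 9035 = 246526
Sum of weights = 377 + 1150 + 1556 + 1278 + 1065 + 86 + 1543 + 695 = 7750
Weighted mean = 246526 / 7750 = 31.809806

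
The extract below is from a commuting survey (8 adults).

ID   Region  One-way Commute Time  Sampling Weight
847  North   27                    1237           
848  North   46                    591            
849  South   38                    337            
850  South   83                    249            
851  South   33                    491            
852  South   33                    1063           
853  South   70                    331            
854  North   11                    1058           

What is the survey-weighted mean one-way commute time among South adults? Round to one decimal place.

South rows: 849, 850, 851, 852, 853
Weighted sum = 38×337 + 83×249 + 33×491 + 33×1063 + 70×331
  = 12806 + 20667 + 16203 + 35079 + 23170 = 107925
Sum of weights = 337 + 249 + 491 + 1063 + 331 = 2471
Weighted mean = 107925 / 2471 = 43.676649

43.7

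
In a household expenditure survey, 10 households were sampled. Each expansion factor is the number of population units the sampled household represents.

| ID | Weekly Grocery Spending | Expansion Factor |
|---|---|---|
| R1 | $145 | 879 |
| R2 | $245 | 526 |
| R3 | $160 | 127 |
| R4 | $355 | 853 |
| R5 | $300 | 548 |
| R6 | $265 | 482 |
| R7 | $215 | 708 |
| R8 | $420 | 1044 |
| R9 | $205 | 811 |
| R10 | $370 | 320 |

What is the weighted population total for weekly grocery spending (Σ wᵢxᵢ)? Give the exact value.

Weighted total = 145×879 + 245×526 + 160×127 + 355×853 + 300×548 + 265×482 + 215×708 + 420×1044 + 205×811 + 370×320
  = 1746945

1746945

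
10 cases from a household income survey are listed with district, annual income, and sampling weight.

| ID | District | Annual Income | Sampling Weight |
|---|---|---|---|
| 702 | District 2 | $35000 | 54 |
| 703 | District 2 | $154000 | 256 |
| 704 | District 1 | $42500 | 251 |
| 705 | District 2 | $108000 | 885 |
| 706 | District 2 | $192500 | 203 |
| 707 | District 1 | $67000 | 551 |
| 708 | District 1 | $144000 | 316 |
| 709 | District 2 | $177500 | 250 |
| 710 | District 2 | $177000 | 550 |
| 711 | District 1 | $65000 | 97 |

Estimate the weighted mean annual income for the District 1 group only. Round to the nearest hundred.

81800

District 1 rows: 704, 707, 708, 711
Weighted sum = 99393500
Sum of weights = 251 + 551 + 316 + 97 = 1215
Weighted mean = 99393500 / 1215 = 81805.35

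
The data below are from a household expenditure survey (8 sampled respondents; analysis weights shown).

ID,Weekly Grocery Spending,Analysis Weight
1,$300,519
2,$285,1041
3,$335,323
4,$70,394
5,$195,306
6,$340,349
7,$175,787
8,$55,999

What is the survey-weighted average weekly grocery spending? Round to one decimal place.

Weighted sum = 300×519 + 285×1041 + 335×323 + 70×394 + 195×306 + 340×349 + 175×787 + 55×999
  = 959170
Sum of weights = 519 + 1041 + 323 + 394 + 306 + 349 + 787 + 999 = 4718
Weighted mean = 959170 / 4718 = 203.30013

203.3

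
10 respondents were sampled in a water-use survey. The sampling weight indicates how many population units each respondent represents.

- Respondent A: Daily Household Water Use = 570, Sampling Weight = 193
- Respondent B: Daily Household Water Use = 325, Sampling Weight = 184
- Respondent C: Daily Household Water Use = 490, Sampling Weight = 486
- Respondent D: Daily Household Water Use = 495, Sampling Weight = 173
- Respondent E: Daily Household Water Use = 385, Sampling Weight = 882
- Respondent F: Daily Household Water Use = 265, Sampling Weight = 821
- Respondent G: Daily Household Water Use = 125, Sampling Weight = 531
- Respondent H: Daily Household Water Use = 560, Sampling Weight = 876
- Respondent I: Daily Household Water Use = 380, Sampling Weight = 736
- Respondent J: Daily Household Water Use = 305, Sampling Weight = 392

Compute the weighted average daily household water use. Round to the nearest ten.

380

Weighted sum = 570×193 + 325×184 + 490×486 + 495×173 + 385×882 + 265×821 + 125×531 + 560×876 + 380×736 + 305×392
  = 2006895
Sum of weights = 193 + 184 + 486 + 173 + 882 + 821 + 531 + 876 + 736 + 392 = 5274
Weighted mean = 2006895 / 5274 = 380.52617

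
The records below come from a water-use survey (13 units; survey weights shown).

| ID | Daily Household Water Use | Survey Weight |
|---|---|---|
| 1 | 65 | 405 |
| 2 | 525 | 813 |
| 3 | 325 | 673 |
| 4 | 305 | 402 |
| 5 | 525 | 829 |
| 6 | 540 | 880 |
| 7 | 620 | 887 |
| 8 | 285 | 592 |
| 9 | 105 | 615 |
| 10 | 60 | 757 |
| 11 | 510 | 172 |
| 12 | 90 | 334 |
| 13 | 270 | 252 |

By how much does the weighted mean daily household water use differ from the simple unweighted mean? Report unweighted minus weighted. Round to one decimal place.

Unweighted sum = 4225
Unweighted mean = 4225 / 13 = 325
Weighted sum = 2719385
Sum of weights = 7611
Weighted mean = 2719385 / 7611 = 357.29668
Difference (unweighted minus weighted) = -32.296676

-32.3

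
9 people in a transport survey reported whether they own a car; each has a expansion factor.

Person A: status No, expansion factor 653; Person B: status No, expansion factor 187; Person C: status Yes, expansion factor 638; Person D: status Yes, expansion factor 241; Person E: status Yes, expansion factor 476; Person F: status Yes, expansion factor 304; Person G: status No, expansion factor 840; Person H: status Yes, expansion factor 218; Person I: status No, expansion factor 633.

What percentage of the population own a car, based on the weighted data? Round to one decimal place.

Sum of weights for 'Yes' = 638 + 241 + 476 + 304 + 218 = 1877
Total weight = 653 + 187 + 638 + 241 + 476 + 304 + 840 + 218 + 633 = 4190
Weighted proportion = 1877 / 4190 = 0.44797136 → 44.797136%

44.8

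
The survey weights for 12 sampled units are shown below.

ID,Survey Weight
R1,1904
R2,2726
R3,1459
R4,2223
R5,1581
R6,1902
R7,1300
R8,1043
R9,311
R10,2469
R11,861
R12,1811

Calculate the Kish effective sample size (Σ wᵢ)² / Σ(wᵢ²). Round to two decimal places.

Σ wᵢ = 1904 + 2726 + 1459 + 2223 + 1581 + 1902 + 1300 + 1043 + 311 + 2469 + 861 + 1811 = 19590
Σ wᵢ² = 37235440
n_eff = 19590² / 37235440 = 383768100 / 37235440 = 10.306528

10.31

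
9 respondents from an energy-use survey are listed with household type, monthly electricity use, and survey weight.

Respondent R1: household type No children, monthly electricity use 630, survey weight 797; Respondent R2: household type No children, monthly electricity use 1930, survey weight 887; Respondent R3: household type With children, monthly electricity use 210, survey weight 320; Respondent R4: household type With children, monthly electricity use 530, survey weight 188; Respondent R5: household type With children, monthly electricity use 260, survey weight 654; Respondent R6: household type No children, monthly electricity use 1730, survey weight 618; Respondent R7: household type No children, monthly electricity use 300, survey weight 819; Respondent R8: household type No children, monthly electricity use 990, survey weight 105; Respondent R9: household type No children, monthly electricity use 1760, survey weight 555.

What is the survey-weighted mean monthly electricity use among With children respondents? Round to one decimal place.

289.9

With children rows: R3, R4, R5
Weighted sum = 210×320 + 530×188 + 260×654
  = 67200 + 99640 + 170040 = 336880
Sum of weights = 320 + 188 + 654 = 1162
Weighted mean = 336880 / 1162 = 289.91394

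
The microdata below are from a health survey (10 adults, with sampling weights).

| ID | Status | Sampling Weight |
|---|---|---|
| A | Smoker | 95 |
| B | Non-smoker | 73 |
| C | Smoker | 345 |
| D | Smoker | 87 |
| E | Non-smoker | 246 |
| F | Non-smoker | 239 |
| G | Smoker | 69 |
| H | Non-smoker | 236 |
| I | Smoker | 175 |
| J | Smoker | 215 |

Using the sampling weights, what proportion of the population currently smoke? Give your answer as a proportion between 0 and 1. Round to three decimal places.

0.554

Sum of weights for 'Smoker' = 95 + 345 + 87 + 69 + 175 + 215 = 986
Total weight = 95 + 73 + 345 + 87 + 246 + 239 + 69 + 236 + 175 + 215 = 1780
Weighted proportion = 986 / 1780 = 0.55393258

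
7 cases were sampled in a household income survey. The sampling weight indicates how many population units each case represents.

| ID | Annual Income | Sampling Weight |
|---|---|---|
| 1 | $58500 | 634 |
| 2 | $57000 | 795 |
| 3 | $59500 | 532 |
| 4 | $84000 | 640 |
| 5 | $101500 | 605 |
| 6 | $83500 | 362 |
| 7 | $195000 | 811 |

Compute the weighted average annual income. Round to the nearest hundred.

95400

Weighted sum = 58500×634 + 57000×795 + 59500×532 + 84000×640 + 101500×605 + 83500×362 + 195000×811
  = 37089000 + 45315000 + 31654000 + 53760000 + 61407500 + 30227000 + 158145000 = 417597500
Sum of weights = 634 + 795 + 532 + 640 + 605 + 362 + 811 = 4379
Weighted mean = 417597500 / 4379 = 95363.668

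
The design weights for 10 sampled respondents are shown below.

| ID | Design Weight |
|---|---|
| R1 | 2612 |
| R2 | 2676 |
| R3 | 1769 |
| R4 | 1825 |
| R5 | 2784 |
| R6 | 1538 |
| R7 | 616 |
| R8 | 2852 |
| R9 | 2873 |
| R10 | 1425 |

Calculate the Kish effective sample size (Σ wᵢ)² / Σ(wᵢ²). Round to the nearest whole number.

Σ wᵢ = 2612 + 2676 + 1769 + 1825 + 2784 + 1538 + 616 + 2852 + 2873 + 1425 = 20970
Σ wᵢ² = 6822544 + 7160976 + 3129361 + 3330625 + 7750656 + 2365444 + 379456 + 8133904 + 8254129 + 2030625 = 49357720
n_eff = 20970² / 49357720 = 439740900 / 49357720 = 8.9092628

9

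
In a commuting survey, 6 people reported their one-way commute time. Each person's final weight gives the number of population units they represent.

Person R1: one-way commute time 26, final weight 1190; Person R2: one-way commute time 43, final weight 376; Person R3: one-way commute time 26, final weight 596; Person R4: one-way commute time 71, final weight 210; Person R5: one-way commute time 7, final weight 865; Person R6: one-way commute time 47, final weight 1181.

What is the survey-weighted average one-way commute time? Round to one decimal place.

Weighted sum = 26×1190 + 43×376 + 26×596 + 71×210 + 7×865 + 47×1181
  = 30940 + 16168 + 15496 + 14910 + 6055 + 55507 = 139076
Sum of weights = 1190 + 376 + 596 + 210 + 865 + 1181 = 4418
Weighted mean = 139076 / 4418 = 31.479402

31.5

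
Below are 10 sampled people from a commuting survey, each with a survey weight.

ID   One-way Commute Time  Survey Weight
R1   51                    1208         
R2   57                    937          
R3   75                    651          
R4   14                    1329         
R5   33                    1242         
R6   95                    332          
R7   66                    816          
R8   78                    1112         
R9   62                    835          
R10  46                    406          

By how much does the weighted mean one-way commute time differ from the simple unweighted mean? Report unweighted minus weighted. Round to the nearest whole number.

Unweighted sum = 51 + 57 + 75 + 14 + 33 + 95 + 66 + 78 + 62 + 46 = 577
Unweighted mean = 577 / 10 = 57.7
Weighted sum = 51×1208 + 57×937 + 75×651 + 14×1329 + 33×1242 + 95×332 + 66×816 + 78×1112 + 62×835 + 46×406
  = 61608 + 53409 + 48825 + 18606 + 40986 + 31540 + 53856 + 86736 + 51770 + 18676 = 466012
Sum of weights = 1208 + 937 + 651 + 1329 + 1242 + 332 + 816 + 1112 + 835 + 406 = 8868
Weighted mean = 466012 / 8868 = 52.549842
Difference (unweighted minus weighted) = 5.1501579

5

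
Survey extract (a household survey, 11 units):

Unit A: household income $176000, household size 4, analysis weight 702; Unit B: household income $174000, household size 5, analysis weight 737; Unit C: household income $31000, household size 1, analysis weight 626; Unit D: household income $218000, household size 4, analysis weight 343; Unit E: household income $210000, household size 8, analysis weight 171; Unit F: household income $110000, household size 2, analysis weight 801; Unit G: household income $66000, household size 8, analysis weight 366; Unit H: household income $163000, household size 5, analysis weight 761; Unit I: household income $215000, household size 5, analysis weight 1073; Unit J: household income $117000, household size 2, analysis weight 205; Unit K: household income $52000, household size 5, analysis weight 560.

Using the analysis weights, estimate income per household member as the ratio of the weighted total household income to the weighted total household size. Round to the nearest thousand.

Σ wᵢ·y = 176000×702 + 174000×737 + 31000×626 + 218000×343 + 210000×171 + 110000×801 + 66000×366 + 163000×761 + 215000×1073 + 117000×205 + 52000×560
  = 901989000
Σ wᵢ·x = 4×702 + 5×737 + 1×626 + 4×343 + 8×171 + 2×801 + 8×366 + 5×761 + 5×1073 + 2×205 + 5×560
  = 26769
Ratio = 901989000 / 26769 = 33695.282

34000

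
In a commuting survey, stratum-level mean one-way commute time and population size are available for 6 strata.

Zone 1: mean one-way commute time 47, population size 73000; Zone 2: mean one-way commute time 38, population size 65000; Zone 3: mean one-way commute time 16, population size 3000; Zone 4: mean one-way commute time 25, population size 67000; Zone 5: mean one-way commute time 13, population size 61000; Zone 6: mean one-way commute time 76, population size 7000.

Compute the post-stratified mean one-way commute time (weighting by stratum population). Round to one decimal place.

32.4

Σ Nₕ·x̄ₕ = 47×73000 + 38×65000 + 16×3000 + 25×67000 + 13×61000 + 76×7000
  = 3431000 + 2470000 + 48000 + 1675000 + 793000 + 532000 = 8949000
Σ Nₕ = 276000
Overall mean = 8949000 / 276000 = 32.423913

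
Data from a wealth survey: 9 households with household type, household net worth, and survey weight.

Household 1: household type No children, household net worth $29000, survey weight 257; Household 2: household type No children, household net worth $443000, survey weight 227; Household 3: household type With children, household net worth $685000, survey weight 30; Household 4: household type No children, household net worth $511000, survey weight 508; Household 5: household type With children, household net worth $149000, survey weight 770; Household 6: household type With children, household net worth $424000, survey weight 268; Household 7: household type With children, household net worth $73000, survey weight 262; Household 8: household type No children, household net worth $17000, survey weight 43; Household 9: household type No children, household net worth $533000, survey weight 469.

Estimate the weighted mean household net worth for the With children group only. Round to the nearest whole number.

201532

With children rows: 3, 5, 6, 7
Weighted sum = 685000×30 + 149000×770 + 424000×268 + 73000×262
  = 20550000 + 114730000 + 113632000 + 19126000 = 268038000
Sum of weights = 30 + 770 + 268 + 262 = 1330
Weighted mean = 268038000 / 1330 = 201532.33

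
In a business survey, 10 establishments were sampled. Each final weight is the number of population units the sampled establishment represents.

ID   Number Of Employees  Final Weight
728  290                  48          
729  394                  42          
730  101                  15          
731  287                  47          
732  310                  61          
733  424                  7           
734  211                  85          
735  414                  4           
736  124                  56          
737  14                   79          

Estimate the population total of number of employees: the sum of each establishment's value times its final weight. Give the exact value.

94991

Weighted total = 290×48 + 394×42 + 101×15 + 287×47 + 310×61 + 424×7 + 211×85 + 414×4 + 124×56 + 14×79
  = 94991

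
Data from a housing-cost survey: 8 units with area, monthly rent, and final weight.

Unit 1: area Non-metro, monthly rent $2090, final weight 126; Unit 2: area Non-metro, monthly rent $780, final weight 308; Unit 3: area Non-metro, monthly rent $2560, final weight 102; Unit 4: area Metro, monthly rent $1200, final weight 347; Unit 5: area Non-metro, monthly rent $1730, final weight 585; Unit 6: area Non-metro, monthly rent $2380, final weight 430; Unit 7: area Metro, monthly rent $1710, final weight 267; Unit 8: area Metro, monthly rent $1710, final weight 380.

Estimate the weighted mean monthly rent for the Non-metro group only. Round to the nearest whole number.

1805

Non-metro rows: 1, 2, 3, 5, 6
Weighted sum = 2090×126 + 780×308 + 2560×102 + 1730×585 + 2380×430
  = 263340 + 240240 + 261120 + 1012050 + 1023400 = 2800150
Sum of weights = 126 + 308 + 102 + 585 + 430 = 1551
Weighted mean = 2800150 / 1551 = 1805.3836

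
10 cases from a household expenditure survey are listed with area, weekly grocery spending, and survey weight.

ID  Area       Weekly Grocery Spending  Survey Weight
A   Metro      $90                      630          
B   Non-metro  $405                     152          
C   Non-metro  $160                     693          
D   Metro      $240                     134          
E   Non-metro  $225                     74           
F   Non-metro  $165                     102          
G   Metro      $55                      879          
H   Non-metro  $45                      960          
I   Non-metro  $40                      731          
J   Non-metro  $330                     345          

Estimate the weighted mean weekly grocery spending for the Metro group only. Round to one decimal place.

83.5

Metro rows: A, D, G
Weighted sum = 90×630 + 240×134 + 55×879
  = 56700 + 32160 + 48345 = 137205
Sum of weights = 630 + 134 + 879 = 1643
Weighted mean = 137205 / 1643 = 83.508825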